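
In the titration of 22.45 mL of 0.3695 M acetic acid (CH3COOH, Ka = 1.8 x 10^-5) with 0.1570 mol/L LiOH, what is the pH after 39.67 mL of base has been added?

Initial n(CH3COOH) = 0.3695 x 0.02245 = 0.008295 mol.
n(LiOH) added = 0.1570 x 0.03967 = 0.006228 mol, converting that many moles of CH3COOH to CH3COO-.
Remaining n(CH3COOH) = 0.002067 mol; n(CH3COO-) = 0.006228 mol.
By Henderson-Hasselbalch, pH = pKa + log([A^-]/[HA]) = 4.74 + log(0.006228/0.002067) = 4.74 + (+0.48) = 5.22.

5.22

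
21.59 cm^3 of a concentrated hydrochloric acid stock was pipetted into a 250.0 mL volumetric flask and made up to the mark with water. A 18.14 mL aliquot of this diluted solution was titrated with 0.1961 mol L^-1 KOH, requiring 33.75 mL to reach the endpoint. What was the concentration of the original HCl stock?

4.22 M

n(KOH) = 0.1961 x 0.03375 = 0.006618 mol.
n(HCl) in the aliquot = 0.006618 mol.
[diluted HCl] = 0.006618 / 0.01814 = 0.3648 M.
Dilution factor = 250.0/21.59 = 11.58, so [stock] = 0.3648 x 11.58 = 4.22 M.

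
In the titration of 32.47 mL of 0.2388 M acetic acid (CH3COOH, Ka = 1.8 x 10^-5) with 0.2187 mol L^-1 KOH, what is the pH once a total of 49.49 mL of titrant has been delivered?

n(acid) = 0.2388 x 0.03247 = 0.007754 mol; n(KOH) added = 0.2187 x 0.04949 = 0.01082 mol.
Base is in excess by 0.01082 - 0.007754 = 0.003070 mol in a total volume of 0.08196 L.
[OH^-] = 0.003070/0.08196 = 0.03745 M, so pOH = 1.43 and pH = 14.00 - 1.43 = 12.57.

12.57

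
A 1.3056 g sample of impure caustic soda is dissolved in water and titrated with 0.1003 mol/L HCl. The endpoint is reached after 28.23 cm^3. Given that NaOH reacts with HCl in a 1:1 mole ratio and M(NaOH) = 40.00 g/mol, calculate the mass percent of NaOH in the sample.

8.67%

n(HCl) = 0.1003 x 0.02823 = 0.002831 mol.
n(NaOH) = 0.002831 / 1 = 0.002831 mol.
mass of NaOH = 0.002831 x 40.00 = 0.1133 g.
% purity = 0.1133 / 1.3056 x 100 = 8.67%.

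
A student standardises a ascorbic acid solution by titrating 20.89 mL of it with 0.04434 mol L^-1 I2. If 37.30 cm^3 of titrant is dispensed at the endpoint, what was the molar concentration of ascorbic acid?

n(I2) = 0.04434 x 0.03730 = 0.001654 mol.
From the balanced equation, 1 mol I2 reacts with 1 mol ascorbic acid, so n(ascorbic acid) = 0.001654 x 1/1 = 0.001654 mol.
[ascorbic acid] = 0.001654 / 0.02089 L = 0.0792 M.

0.0792 M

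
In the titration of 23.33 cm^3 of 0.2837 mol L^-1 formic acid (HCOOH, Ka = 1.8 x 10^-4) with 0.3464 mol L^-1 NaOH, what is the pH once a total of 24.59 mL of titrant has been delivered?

12.60

n(acid) = 0.2837 x 0.02333 = 0.006619 mol; n(NaOH) added = 0.3464 x 0.02459 = 0.008518 mol.
Base is in excess by 0.008518 - 0.006619 = 0.001899 mol in a total volume of 0.04792 L.
[OH^-] = 0.001899/0.04792 = 0.03963 M, so pOH = 1.40 and pH = 14.00 - 1.40 = 12.60.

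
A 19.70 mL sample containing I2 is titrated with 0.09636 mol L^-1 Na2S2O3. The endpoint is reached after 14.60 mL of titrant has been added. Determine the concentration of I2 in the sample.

0.0357 M

n(Na2S2O3) = 0.09636 x 0.01460 = 0.001407 mol.
From the balanced equation, 2 mol Na2S2O3 reacts with 1 mol I2, so n(I2) = 0.001407 x 1/2 = 0.0007034 mol.
[I2] = 0.0007034 / 0.01970 L = 0.0357 M.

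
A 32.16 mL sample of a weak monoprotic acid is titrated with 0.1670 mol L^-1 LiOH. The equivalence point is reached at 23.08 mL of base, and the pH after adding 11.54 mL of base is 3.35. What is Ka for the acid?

11.54 mL is half of the equivalence volume, so this is the half-equivalence point where [HA] = [A^-].
At half-equivalence pH = pKa, so pKa = 3.35.
Ka = 10^(-3.35) = 4.5 x 10^-4.

4.5 x 10^-4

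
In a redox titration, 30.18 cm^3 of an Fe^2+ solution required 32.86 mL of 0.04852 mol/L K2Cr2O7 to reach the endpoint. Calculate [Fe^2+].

0.317 M

n(K2Cr2O7) = 0.04852 x 0.03286 = 0.001594 mol.
From the balanced equation, 1 mol K2Cr2O7 reacts with 6 mol Fe^2+, so n(Fe^2+) = 0.001594 x 6/1 = 0.009566 mol.
[Fe^2+] = 0.009566 / 0.03018 L = 0.317 M.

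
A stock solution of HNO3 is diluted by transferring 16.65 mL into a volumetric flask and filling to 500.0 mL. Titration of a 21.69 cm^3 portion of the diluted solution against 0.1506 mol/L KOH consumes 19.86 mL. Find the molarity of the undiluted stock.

n(KOH) = 0.1506 x 0.01986 = 0.002991 mol.
n(HNO3) in the aliquot = 0.002991 mol.
[diluted HNO3] = 0.002991 / 0.02169 = 0.1379 M.
Dilution factor = 500.0/16.65 = 30.03, so [stock] = 0.1379 x 30.03 = 4.14 M.

4.14 M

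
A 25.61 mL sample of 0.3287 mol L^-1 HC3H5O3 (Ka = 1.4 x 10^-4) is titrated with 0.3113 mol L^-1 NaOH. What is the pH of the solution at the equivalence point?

n(HC3H5O3) = 0.3287 x 0.02561 = 0.008418 mol; V(NaOH) at equivalence = 0.008418/0.3113 = 0.02704 L.
At equivalence all the acid is converted to C3H5O3-; total volume = 0.02561 + 0.02704 = 0.05265 L, so [C3H5O3-] = 0.008418/0.05265 = 0.1599 M.
Kb = Kw/Ka = 1.0e-14 / 1.4 x 10^-4 = 7.14e-11.
[OH^-] = sqrt(Kb x [C3H5O3-]) = sqrt(7.14e-11 x 0.1599) = 3.38e-6 M.
pOH = 5.47, so pH = 14.00 - 5.47 = 8.53.

8.53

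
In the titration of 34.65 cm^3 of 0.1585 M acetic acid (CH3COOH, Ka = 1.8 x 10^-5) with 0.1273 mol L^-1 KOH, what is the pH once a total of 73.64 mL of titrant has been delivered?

n(acid) = 0.1585 x 0.03465 = 0.005492 mol; n(KOH) added = 0.1273 x 0.07364 = 0.009374 mol.
Base is in excess by 0.009374 - 0.005492 = 0.003882 mol in a total volume of 0.1083 L.
[OH^-] = 0.003882/0.1083 = 0.03585 M, so pOH = 1.45 and pH = 14.00 - 1.45 = 12.55.

12.55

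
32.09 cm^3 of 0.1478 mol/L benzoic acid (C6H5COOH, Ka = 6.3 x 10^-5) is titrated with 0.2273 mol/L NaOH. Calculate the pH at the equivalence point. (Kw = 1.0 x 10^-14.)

8.58

n(C6H5COOH) = 0.1478 x 0.03209 = 0.004743 mol; V(NaOH) at equivalence = 0.004743/0.2273 = 0.02087 L.
At equivalence all the acid is converted to C6H5COO-; total volume = 0.03209 + 0.02087 = 0.05296 L, so [C6H5COO-] = 0.004743/0.05296 = 0.08956 M.
Kb = Kw/Ka = 1.0e-14 / 6.3 x 10^-5 = 1.59e-10.
[OH^-] = sqrt(Kb x [C6H5COO-]) = sqrt(1.59e-10 x 0.08956) = 3.77e-6 M.
pOH = 5.42, so pH = 14.00 - 5.42 = 8.58.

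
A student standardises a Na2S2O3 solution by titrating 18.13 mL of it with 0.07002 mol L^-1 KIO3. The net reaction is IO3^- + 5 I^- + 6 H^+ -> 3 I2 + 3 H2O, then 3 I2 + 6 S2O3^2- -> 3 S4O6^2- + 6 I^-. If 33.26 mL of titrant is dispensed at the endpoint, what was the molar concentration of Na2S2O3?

n(KIO3) = 0.07002 x 0.03326 = 0.002329 mol.
From the balanced equation, 1 mol KIO3 reacts with 6 mol Na2S2O3, so n(Na2S2O3) = 0.002329 x 6/1 = 0.01397 mol.
[Na2S2O3] = 0.01397 / 0.01813 L = 0.771 M.

0.771 M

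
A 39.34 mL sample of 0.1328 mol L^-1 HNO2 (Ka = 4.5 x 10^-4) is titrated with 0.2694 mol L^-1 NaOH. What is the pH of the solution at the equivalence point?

n(HNO2) = 0.1328 x 0.03934 = 0.005224 mol; V(NaOH) at equivalence = 0.005224/0.2694 = 0.01939 L.
At equivalence all the acid is converted to NO2-; total volume = 0.03934 + 0.01939 = 0.05873 L, so [NO2-] = 0.005224/0.05873 = 0.08895 M.
Kb = Kw/Ka = 1.0e-14 / 4.5 x 10^-4 = 2.22e-11.
[OH^-] = sqrt(Kb x [NO2-]) = sqrt(2.22e-11 x 0.08895) = 1.41e-6 M.
pOH = 5.85, so pH = 14.00 - 5.85 = 8.15.

8.15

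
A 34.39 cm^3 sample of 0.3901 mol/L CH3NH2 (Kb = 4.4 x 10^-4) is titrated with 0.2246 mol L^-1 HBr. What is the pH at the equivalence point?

5.74

n(CH3NH2) = 0.3901 x 0.03439 = 0.01342 mol; V(HBr) at equivalence = 0.01342/0.2246 = 0.05973 L.
At equivalence the base is fully converted to CH3NH3+; total volume = 0.09412 L, so [CH3NH3+] = 0.01342/0.09412 = 0.1425 M.
Ka(CH3NH3+) = Kw/Kb = 1.0e-14 / 4.4 x 10^-4 = 2.27e-11.
[H^+] = sqrt(Ka x [CH3NH3+]) = sqrt(2.27e-11 x 0.1425) = 1.80e-6 M.
pH = -log(1.80e-6) = 5.74.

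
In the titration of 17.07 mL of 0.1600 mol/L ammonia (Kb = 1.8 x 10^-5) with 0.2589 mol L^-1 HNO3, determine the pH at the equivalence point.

n(NH3) = 0.1600 x 0.01707 = 0.002731 mol; V(HNO3) at equivalence = 0.002731/0.2589 = 0.01055 L.
At equivalence the base is fully converted to NH4+; total volume = 0.02762 L, so [NH4+] = 0.002731/0.02762 = 0.09889 M.
Ka(NH4+) = Kw/Kb = 1.0e-14 / 1.8 x 10^-5 = 5.56e-10.
[H^+] = sqrt(Ka x [NH4+]) = sqrt(5.56e-10 x 0.09889) = 7.41e-6 M.
pH = -log(7.41e-6) = 5.13.

5.13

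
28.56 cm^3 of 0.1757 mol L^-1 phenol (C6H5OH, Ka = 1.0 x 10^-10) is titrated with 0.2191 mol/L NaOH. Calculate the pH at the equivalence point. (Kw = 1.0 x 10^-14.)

11.49

n(C6H5OH) = 0.1757 x 0.02856 = 0.005018 mol; V(NaOH) at equivalence = 0.005018/0.2191 = 0.02290 L.
At equivalence all the acid is converted to C6H5O-; total volume = 0.02856 + 0.02290 = 0.05146 L, so [C6H5O-] = 0.005018/0.05146 = 0.09751 M.
Kb = Kw/Ka = 1.0e-14 / 1.0 x 10^-10 = 0.000100.
[OH^-] = sqrt(Kb x [C6H5O-]) = sqrt(0.000100 x 0.09751) = 0.00312 M.
pOH = 2.51, so pH = 14.00 - 2.51 = 11.49.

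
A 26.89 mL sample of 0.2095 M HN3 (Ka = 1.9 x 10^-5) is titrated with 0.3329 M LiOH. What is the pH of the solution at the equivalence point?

8.92

n(HN3) = 0.2095 x 0.02689 = 0.005633 mol; V(LiOH) at equivalence = 0.005633/0.3329 = 0.01692 L.
At equivalence all the acid is converted to N3-; total volume = 0.02689 + 0.01692 = 0.04381 L, so [N3-] = 0.005633/0.04381 = 0.1286 M.
Kb = Kw/Ka = 1.0e-14 / 1.9 x 10^-5 = 5.26e-10.
[OH^-] = sqrt(Kb x [N3-]) = sqrt(5.26e-10 x 0.1286) = 8.23e-6 M.
pOH = 5.08, so pH = 14.00 - 5.08 = 8.92.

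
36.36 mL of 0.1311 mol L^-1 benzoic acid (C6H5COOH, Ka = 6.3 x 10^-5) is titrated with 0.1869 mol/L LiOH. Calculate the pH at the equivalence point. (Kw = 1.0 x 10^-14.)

8.54

n(C6H5COOH) = 0.1311 x 0.03636 = 0.004767 mol; V(LiOH) at equivalence = 0.004767/0.1869 = 0.02550 L.
At equivalence all the acid is converted to C6H5COO-; total volume = 0.03636 + 0.02550 = 0.06186 L, so [C6H5COO-] = 0.004767/0.06186 = 0.07705 M.
Kb = Kw/Ka = 1.0e-14 / 6.3 x 10^-5 = 1.59e-10.
[OH^-] = sqrt(Kb x [C6H5COO-]) = sqrt(1.59e-10 x 0.07705) = 3.50e-6 M.
pOH = 5.46, so pH = 14.00 - 5.46 = 8.54.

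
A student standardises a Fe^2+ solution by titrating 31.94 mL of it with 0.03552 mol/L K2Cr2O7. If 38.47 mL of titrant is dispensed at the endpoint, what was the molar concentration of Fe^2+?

0.257 M

n(K2Cr2O7) = 0.03552 x 0.03847 = 0.001366 mol.
From the balanced equation, 1 mol K2Cr2O7 reacts with 6 mol Fe^2+, so n(Fe^2+) = 0.001366 x 6/1 = 0.008199 mol.
[Fe^2+] = 0.008199 / 0.03194 L = 0.257 M.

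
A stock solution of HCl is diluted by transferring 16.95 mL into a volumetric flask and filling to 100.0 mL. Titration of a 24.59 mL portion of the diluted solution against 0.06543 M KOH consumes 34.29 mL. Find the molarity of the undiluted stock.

n(KOH) = 0.06543 x 0.03429 = 0.002244 mol.
n(HCl) in the aliquot = 0.002244 mol.
[diluted HCl] = 0.002244 / 0.02459 = 0.09124 M.
Dilution factor = 100.0/16.95 = 5.900, so [stock] = 0.09124 x 5.900 = 0.538 M.

0.538 M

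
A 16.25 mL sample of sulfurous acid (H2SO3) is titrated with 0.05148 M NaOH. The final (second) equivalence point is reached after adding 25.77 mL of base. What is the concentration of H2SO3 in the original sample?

0.0408 M

n(NaOH) = 0.05148 x 0.02577 = 0.001327 mol.
At the final (second) equivalence point, 2 mol OH^- react per mol H2SO3, so n(H2SO3) = 0.001327 / 2 = 0.0006633 mol.
[H2SO3] = 0.0006633 / 0.01625 L = 0.0408 M.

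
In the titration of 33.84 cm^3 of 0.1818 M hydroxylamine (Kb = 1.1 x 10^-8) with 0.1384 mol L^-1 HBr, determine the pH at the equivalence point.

3.57

n(NH2OH) = 0.1818 x 0.03384 = 0.006152 mol; V(HBr) at equivalence = 0.006152/0.1384 = 0.04445 L.
At equivalence the base is fully converted to NH3OH+; total volume = 0.07829 L, so [NH3OH+] = 0.006152/0.07829 = 0.07858 M.
Ka(NH3OH+) = Kw/Kb = 1.0e-14 / 1.1 x 10^-8 = 9.09e-7.
[H^+] = sqrt(Ka x [NH3OH+]) = sqrt(9.09e-7 x 0.07858) = 0.000267 M.
pH = -log(0.000267) = 3.57.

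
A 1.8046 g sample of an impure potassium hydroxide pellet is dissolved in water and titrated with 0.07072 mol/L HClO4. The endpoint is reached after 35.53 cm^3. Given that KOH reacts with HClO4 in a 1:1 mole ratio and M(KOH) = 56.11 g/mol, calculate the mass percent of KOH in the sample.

7.81%

n(HClO4) = 0.07072 x 0.03553 = 0.002513 mol.
n(KOH) = 0.002513 / 1 = 0.002513 mol.
mass of KOH = 0.002513 x 56.11 = 0.1410 g.
% purity = 0.1410 / 1.8046 x 100 = 7.81%.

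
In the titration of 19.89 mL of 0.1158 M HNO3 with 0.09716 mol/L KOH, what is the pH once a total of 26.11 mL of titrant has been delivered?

n(acid) = 0.1158 x 0.01989 = 0.002303 mol; n(KOH) added = 0.09716 x 0.02611 = 0.002537 mol.
Base is in excess by 0.002537 - 0.002303 = 0.0002336 mol in a total volume of 0.04600 L.
[OH^-] = 0.0002336/0.04600 = 0.005078 M, so pOH = 2.29 and pH = 14.00 - 2.29 = 11.71.

11.71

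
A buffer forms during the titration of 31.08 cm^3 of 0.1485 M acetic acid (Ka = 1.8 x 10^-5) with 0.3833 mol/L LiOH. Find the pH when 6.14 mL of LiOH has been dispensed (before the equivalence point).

Initial n(CH3COOH) = 0.1485 x 0.03108 = 0.004615 mol.
n(LiOH) added = 0.3833 x 0.006140 = 0.002353 mol, converting that many moles of CH3COOH to CH3COO-.
Remaining n(CH3COOH) = 0.002262 mol; n(CH3COO-) = 0.002353 mol.
By Henderson-Hasselbalch, pH = pKa + log([A^-]/[HA]) = 4.74 + log(0.002353/0.002262) = 4.74 + (+0.02) = 4.76.

4.76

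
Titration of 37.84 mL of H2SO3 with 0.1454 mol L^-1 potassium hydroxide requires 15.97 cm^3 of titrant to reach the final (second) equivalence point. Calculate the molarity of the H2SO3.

n(KOH) = 0.1454 x 0.01597 = 0.002322 mol.
At the final (second) equivalence point, 2 mol OH^- react per mol H2SO3, so n(H2SO3) = 0.002322 / 2 = 0.001161 mol.
[H2SO3] = 0.001161 / 0.03784 L = 0.0307 M.

0.0307 M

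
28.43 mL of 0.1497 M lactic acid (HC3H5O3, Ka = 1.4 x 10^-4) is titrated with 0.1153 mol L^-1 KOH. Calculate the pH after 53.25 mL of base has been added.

12.36

n(acid) = 0.1497 x 0.02843 = 0.004256 mol; n(KOH) added = 0.1153 x 0.05325 = 0.006140 mol.
Base is in excess by 0.006140 - 0.004256 = 0.001884 mol in a total volume of 0.08168 L.
[OH^-] = 0.001884/0.08168 = 0.02306 M, so pOH = 1.64 and pH = 14.00 - 1.64 = 12.36.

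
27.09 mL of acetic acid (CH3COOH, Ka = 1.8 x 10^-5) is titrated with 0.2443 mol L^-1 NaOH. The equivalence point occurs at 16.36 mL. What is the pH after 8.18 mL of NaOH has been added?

4.74

8.18 mL is exactly half the equivalence volume (16.36/2), i.e. the half-equivalence point.
There, n(HA) = n(A^-), so pH = pKa = -log(1.8 x 10^-5) = 4.74.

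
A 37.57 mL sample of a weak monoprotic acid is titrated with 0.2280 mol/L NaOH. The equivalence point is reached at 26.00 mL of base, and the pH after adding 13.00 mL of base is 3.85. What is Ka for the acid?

13.00 mL is half of the equivalence volume, so this is the half-equivalence point where [HA] = [A^-].
At half-equivalence pH = pKa, so pKa = 3.85.
Ka = 10^(-3.85) = 1.4 x 10^-4.

1.4 x 10^-4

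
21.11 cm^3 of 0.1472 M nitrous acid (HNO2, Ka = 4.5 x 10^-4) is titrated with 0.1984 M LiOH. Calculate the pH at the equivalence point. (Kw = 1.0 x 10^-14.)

8.14

n(HNO2) = 0.1472 x 0.02111 = 0.003107 mol; V(LiOH) at equivalence = 0.003107/0.1984 = 0.01566 L.
At equivalence all the acid is converted to NO2-; total volume = 0.02111 + 0.01566 = 0.03677 L, so [NO2-] = 0.003107/0.03677 = 0.08450 M.
Kb = Kw/Ka = 1.0e-14 / 4.5 x 10^-4 = 2.22e-11.
[OH^-] = sqrt(Kb x [NO2-]) = sqrt(2.22e-11 x 0.08450) = 1.37e-6 M.
pOH = 5.86, so pH = 14.00 - 5.86 = 8.14.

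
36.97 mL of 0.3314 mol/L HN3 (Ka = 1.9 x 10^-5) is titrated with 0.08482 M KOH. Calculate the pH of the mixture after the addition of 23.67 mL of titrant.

Initial n(HN3) = 0.3314 x 0.03697 = 0.01225 mol.
n(KOH) added = 0.08482 x 0.02367 = 0.002008 mol, converting that many moles of HN3 to N3-.
Remaining n(HN3) = 0.01024 mol; n(N3-) = 0.002008 mol.
By Henderson-Hasselbalch, pH = pKa + log([A^-]/[HA]) = 4.72 + log(0.002008/0.01024) = 4.72 + (-0.71) = 4.01.

4.01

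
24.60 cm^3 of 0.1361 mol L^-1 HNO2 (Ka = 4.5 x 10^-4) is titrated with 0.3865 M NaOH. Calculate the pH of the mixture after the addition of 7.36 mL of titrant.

4.10

Initial n(HNO2) = 0.1361 x 0.02460 = 0.003348 mol.
n(NaOH) added = 0.3865 x 0.007360 = 0.002845 mol, converting that many moles of HNO2 to NO2-.
Remaining n(HNO2) = 0.0005034 mol; n(NO2-) = 0.002845 mol.
By Henderson-Hasselbalch, pH = pKa + log([A^-]/[HA]) = 3.35 + log(0.002845/0.0005034) = 3.35 + (+0.75) = 4.10.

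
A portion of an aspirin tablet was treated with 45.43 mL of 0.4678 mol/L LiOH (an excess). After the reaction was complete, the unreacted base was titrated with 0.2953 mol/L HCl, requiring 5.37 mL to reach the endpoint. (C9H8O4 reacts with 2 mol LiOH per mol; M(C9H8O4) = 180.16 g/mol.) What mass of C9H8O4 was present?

Total n(LiOH) added = 0.4678 x 0.04543 = 0.02125 mol.
n(HCl) used = 0.2953 x 0.005370 = 0.001586 mol, which equals the excess n(LiOH).
So n(LiOH) consumed by the sample = 0.02125 - 0.001586 = 0.01967 mol.
n(C9H8O4) = 0.01967 / 2 = 0.009833 mol.
mass = 0.009833 mol x 180.16 g/mol = 1.77 g.

1.77 g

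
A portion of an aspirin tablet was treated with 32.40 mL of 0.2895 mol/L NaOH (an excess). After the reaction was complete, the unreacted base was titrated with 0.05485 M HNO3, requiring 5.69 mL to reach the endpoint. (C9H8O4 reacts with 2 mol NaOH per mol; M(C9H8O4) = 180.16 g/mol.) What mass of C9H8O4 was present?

0.817 g

Total n(NaOH) added = 0.2895 x 0.03240 = 0.009380 mol.
n(HNO3) used = 0.05485 x 0.005690 = 0.0003121 mol, which equals the excess n(NaOH).
So n(NaOH) consumed by the sample = 0.009380 - 0.0003121 = 0.009068 mol.
n(C9H8O4) = 0.009068 / 2 = 0.004534 mol.
mass = 0.004534 mol x 180.16 g/mol = 0.817 g.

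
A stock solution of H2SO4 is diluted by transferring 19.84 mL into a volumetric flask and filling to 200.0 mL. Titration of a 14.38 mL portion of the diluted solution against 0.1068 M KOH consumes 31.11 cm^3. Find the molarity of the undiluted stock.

1.16 M

n(KOH) = 0.1068 x 0.03111 = 0.003323 mol.
n(H2SO4) in the aliquot = 0.003323 x 1/2 = 0.001661 mol.
[diluted H2SO4] = 0.001661 / 0.01438 = 0.1155 M.
Dilution factor = 200.0/19.84 = 10.08, so [stock] = 0.1155 x 10.08 = 1.16 M.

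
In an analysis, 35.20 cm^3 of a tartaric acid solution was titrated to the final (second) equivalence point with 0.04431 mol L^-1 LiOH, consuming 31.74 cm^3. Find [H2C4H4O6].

0.0200 M

n(LiOH) = 0.04431 x 0.03174 = 0.001406 mol.
At the final (second) equivalence point, 2 mol OH^- react per mol H2C4H4O6, so n(H2C4H4O6) = 0.001406 / 2 = 0.0007032 mol.
[H2C4H4O6] = 0.0007032 / 0.03520 L = 0.0200 M.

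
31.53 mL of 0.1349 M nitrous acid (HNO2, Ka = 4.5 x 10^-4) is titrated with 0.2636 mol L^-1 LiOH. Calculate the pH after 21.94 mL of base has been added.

12.46

n(acid) = 0.1349 x 0.03153 = 0.004253 mol; n(LiOH) added = 0.2636 x 0.02194 = 0.005783 mol.
Base is in excess by 0.005783 - 0.004253 = 0.001530 mol in a total volume of 0.05347 L.
[OH^-] = 0.001530/0.05347 = 0.02861 M, so pOH = 1.54 and pH = 14.00 - 1.54 = 12.46.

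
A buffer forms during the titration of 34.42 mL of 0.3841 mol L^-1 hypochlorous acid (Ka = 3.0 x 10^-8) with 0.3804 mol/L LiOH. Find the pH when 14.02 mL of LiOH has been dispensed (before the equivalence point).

7.35

Initial n(HClO) = 0.3841 x 0.03442 = 0.01322 mol.
n(LiOH) added = 0.3804 x 0.01402 = 0.005333 mol, converting that many moles of HClO to ClO-.
Remaining n(HClO) = 0.007888 mol; n(ClO-) = 0.005333 mol.
By Henderson-Hasselbalch, pH = pKa + log([A^-]/[HA]) = 7.52 + log(0.005333/0.007888) = 7.52 + (-0.17) = 7.35.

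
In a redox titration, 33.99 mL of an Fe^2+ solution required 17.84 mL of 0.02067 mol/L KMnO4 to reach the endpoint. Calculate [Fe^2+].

n(KMnO4) = 0.02067 x 0.01784 = 0.0003688 mol.
From the balanced equation, 1 mol KMnO4 reacts with 5 mol Fe^2+, so n(Fe^2+) = 0.0003688 x 5/1 = 0.001844 mol.
[Fe^2+] = 0.001844 / 0.03399 L = 0.0542 M.

0.0542 M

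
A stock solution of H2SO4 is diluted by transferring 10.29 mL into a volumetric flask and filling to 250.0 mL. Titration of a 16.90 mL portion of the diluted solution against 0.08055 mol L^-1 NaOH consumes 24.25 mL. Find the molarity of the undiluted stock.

n(NaOH) = 0.08055 x 0.02425 = 0.001953 mol.
n(H2SO4) in the aliquot = 0.001953 x 1/2 = 0.0009767 mol.
[diluted H2SO4] = 0.0009767 / 0.01690 = 0.05779 M.
Dilution factor = 250.0/10.29 = 24.30, so [stock] = 0.05779 x 24.30 = 1.40 M.

1.40 M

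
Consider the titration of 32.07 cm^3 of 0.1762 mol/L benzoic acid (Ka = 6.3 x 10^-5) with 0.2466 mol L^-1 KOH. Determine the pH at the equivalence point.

8.61

n(C6H5COOH) = 0.1762 x 0.03207 = 0.005651 mol; V(KOH) at equivalence = 0.005651/0.2466 = 0.02291 L.
At equivalence all the acid is converted to C6H5COO-; total volume = 0.03207 + 0.02291 = 0.05498 L, so [C6H5COO-] = 0.005651/0.05498 = 0.1028 M.
Kb = Kw/Ka = 1.0e-14 / 6.3 x 10^-5 = 1.59e-10.
[OH^-] = sqrt(Kb x [C6H5COO-]) = sqrt(1.59e-10 x 0.1028) = 4.04e-6 M.
pOH = 5.39, so pH = 14.00 - 5.39 = 8.61.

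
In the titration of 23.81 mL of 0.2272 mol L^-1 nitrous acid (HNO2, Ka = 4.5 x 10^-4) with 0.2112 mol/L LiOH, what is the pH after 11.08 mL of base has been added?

Initial n(HNO2) = 0.2272 x 0.02381 = 0.005410 mol.
n(LiOH) added = 0.2112 x 0.01108 = 0.002340 mol, converting that many moles of HNO2 to NO2-.
Remaining n(HNO2) = 0.003070 mol; n(NO2-) = 0.002340 mol.
By Henderson-Hasselbalch, pH = pKa + log([A^-]/[HA]) = 3.35 + log(0.002340/0.003070) = 3.35 + (-0.12) = 3.23.

3.23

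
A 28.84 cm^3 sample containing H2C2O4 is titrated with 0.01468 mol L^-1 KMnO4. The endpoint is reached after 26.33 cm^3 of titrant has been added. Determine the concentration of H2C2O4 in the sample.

0.0335 M

n(KMnO4) = 0.01468 x 0.02633 = 0.0003865 mol.
From the balanced equation, 2 mol KMnO4 reacts with 5 mol H2C2O4, so n(H2C2O4) = 0.0003865 x 5/2 = 0.0009663 mol.
[H2C2O4] = 0.0009663 / 0.02884 L = 0.0335 M.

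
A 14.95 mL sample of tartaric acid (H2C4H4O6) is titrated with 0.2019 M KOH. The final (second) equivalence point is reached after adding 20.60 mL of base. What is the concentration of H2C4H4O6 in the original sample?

n(KOH) = 0.2019 x 0.02060 = 0.004159 mol.
At the final (second) equivalence point, 2 mol OH^- react per mol H2C4H4O6, so n(H2C4H4O6) = 0.004159 / 2 = 0.002080 mol.
[H2C4H4O6] = 0.002080 / 0.01495 L = 0.139 M.

0.139 M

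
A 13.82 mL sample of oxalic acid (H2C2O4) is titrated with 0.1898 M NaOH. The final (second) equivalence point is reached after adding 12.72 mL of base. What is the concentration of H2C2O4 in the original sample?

n(NaOH) = 0.1898 x 0.01272 = 0.002414 mol.
At the final (second) equivalence point, 2 mol OH^- react per mol H2C2O4, so n(H2C2O4) = 0.002414 / 2 = 0.001207 mol.
[H2C2O4] = 0.001207 / 0.01382 L = 0.0873 M.

0.0873 M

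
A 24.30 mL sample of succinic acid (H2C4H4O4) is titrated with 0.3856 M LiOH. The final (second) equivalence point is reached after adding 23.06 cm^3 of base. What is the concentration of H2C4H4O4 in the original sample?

0.183 M

n(LiOH) = 0.3856 x 0.02306 = 0.008892 mol.
At the final (second) equivalence point, 2 mol OH^- react per mol H2C4H4O4, so n(H2C4H4O4) = 0.008892 / 2 = 0.004446 mol.
[H2C4H4O4] = 0.004446 / 0.02430 L = 0.183 M.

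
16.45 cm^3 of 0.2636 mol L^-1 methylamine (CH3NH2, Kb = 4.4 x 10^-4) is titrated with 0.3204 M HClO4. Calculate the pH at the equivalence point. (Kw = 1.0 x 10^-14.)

n(CH3NH2) = 0.2636 x 0.01645 = 0.004336 mol; V(HClO4) at equivalence = 0.004336/0.3204 = 0.01353 L.
At equivalence the base is fully converted to CH3NH3+; total volume = 0.02998 L, so [CH3NH3+] = 0.004336/0.02998 = 0.1446 M.
Ka(CH3NH3+) = Kw/Kb = 1.0e-14 / 4.4 x 10^-4 = 2.27e-11.
[H^+] = sqrt(Ka x [CH3NH3+]) = sqrt(2.27e-11 x 0.1446) = 1.81e-6 M.
pH = -log(1.81e-6) = 5.74.

5.74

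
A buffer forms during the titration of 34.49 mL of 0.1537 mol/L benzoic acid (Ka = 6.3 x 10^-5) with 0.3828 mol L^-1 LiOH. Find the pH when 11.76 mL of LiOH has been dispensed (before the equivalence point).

4.95

Initial n(C6H5COOH) = 0.1537 x 0.03449 = 0.005301 mol.
n(LiOH) added = 0.3828 x 0.01176 = 0.004502 mol, converting that many moles of C6H5COOH to C6H5COO-.
Remaining n(C6H5COOH) = 0.0007994 mol; n(C6H5COO-) = 0.004502 mol.
By Henderson-Hasselbalch, pH = pKa + log([A^-]/[HA]) = 4.20 + log(0.004502/0.0007994) = 4.20 + (+0.75) = 4.95.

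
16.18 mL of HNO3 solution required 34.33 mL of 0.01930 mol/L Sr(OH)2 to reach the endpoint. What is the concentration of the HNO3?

0.0819 M

n(Sr(OH)2) delivered = 0.01930 x 0.03433 = 0.0006626 mol.
The reaction is 2 HNO3 + 1 Sr(OH)2, so n(HNO3) = 0.0006626 x 2/1 = 0.001325 mol.
[HNO3] = 0.001325 mol / 0.01618 L = 0.0819 M.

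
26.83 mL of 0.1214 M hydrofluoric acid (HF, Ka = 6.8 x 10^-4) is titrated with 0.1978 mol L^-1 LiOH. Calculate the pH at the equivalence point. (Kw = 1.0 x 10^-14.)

8.02

n(HF) = 0.1214 x 0.02683 = 0.003257 mol; V(LiOH) at equivalence = 0.003257/0.1978 = 0.01647 L.
At equivalence all the acid is converted to F-; total volume = 0.02683 + 0.01647 = 0.04330 L, so [F-] = 0.003257/0.04330 = 0.07523 M.
Kb = Kw/Ka = 1.0e-14 / 6.8 x 10^-4 = 1.47e-11.
[OH^-] = sqrt(Kb x [F-]) = sqrt(1.47e-11 x 0.07523) = 1.05e-6 M.
pOH = 5.98, so pH = 14.00 - 5.98 = 8.02.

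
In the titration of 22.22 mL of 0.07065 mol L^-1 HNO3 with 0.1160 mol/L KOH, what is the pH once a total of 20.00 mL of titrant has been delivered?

12.25

n(acid) = 0.07065 x 0.02222 = 0.001570 mol; n(KOH) added = 0.1160 x 0.02000 = 0.002320 mol.
Base is in excess by 0.002320 - 0.001570 = 0.0007502 mol in a total volume of 0.04222 L.
[OH^-] = 0.0007502/0.04222 = 0.01777 M, so pOH = 1.75 and pH = 14.00 - 1.75 = 12.25.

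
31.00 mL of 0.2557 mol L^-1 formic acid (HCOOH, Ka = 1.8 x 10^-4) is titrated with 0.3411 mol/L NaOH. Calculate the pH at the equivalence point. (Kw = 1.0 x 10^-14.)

8.45

n(HCOOH) = 0.2557 x 0.03100 = 0.007927 mol; V(NaOH) at equivalence = 0.007927/0.3411 = 0.02324 L.
At equivalence all the acid is converted to HCOO-; total volume = 0.03100 + 0.02324 = 0.05424 L, so [HCOO-] = 0.007927/0.05424 = 0.1461 M.
Kb = Kw/Ka = 1.0e-14 / 1.8 x 10^-4 = 5.56e-11.
[OH^-] = sqrt(Kb x [HCOO-]) = sqrt(5.56e-11 x 0.1461) = 2.85e-6 M.
pOH = 5.55, so pH = 14.00 - 5.55 = 8.45.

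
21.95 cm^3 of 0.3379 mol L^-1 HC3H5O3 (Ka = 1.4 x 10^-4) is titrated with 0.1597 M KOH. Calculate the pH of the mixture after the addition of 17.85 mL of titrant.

3.65

Initial n(HC3H5O3) = 0.3379 x 0.02195 = 0.007417 mol.
n(KOH) added = 0.1597 x 0.01785 = 0.002851 mol, converting that many moles of HC3H5O3 to C3H5O3-.
Remaining n(HC3H5O3) = 0.004566 mol; n(C3H5O3-) = 0.002851 mol.
By Henderson-Hasselbalch, pH = pKa + log([A^-]/[HA]) = 3.85 + log(0.002851/0.004566) = 3.85 + (-0.20) = 3.65.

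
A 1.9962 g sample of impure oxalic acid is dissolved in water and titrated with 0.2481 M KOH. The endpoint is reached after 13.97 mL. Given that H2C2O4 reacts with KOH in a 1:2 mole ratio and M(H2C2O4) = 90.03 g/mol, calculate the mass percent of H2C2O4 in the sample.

n(KOH) = 0.2481 x 0.01397 = 0.003466 mol.
n(H2C2O4) = 0.003466 / 2 = 0.001733 mol.
mass of H2C2O4 = 0.001733 x 90.03 = 0.1560 g.
% purity = 0.1560 / 1.9962 x 100 = 7.82%.

7.82%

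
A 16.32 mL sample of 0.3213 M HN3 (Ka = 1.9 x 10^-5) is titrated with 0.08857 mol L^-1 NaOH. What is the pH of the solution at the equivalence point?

8.78

n(HN3) = 0.3213 x 0.01632 = 0.005244 mol; V(NaOH) at equivalence = 0.005244/0.08857 = 0.05920 L.
At equivalence all the acid is converted to N3-; total volume = 0.01632 + 0.05920 = 0.07552 L, so [N3-] = 0.005244/0.07552 = 0.06943 M.
Kb = Kw/Ka = 1.0e-14 / 1.9 x 10^-5 = 5.26e-10.
[OH^-] = sqrt(Kb x [N3-]) = sqrt(5.26e-10 x 0.06943) = 6.05e-6 M.
pOH = 5.22, so pH = 14.00 - 5.22 = 8.78.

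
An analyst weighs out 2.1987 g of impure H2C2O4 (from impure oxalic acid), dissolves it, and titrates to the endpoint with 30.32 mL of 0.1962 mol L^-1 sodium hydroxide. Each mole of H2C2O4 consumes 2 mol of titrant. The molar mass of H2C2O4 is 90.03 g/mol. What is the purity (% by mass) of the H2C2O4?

n(NaOH) = 0.1962 x 0.03032 = 0.005949 mol.
n(H2C2O4) = 0.005949 / 2 = 0.002974 mol.
mass of H2C2O4 = 0.002974 x 90.03 = 0.2678 g.
% purity = 0.2678 / 2.1987 x 100 = 12.2%.

12.2%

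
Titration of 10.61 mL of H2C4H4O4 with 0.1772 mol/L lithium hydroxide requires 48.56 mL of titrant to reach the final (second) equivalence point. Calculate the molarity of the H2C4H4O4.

0.406 M

n(LiOH) = 0.1772 x 0.04856 = 0.008605 mol.
At the final (second) equivalence point, 2 mol OH^- react per mol H2C4H4O4, so n(H2C4H4O4) = 0.008605 / 2 = 0.004302 mol.
[H2C4H4O4] = 0.004302 / 0.01061 L = 0.406 M.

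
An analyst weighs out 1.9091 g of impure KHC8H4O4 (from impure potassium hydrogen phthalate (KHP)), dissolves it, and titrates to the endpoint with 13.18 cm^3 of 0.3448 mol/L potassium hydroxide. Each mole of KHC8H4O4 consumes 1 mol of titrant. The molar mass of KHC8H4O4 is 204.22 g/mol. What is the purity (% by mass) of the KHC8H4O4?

48.6%

n(KOH) = 0.3448 x 0.01318 = 0.004544 mol.
n(KHC8H4O4) = 0.004544 / 1 = 0.004544 mol.
mass of KHC8H4O4 = 0.004544 x 204.22 = 0.9281 g.
% purity = 0.9281 / 1.9091 x 100 = 48.6%.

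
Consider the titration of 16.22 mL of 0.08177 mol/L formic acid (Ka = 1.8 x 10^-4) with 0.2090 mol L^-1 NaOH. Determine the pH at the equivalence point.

8.26

n(HCOOH) = 0.08177 x 0.01622 = 0.001326 mol; V(NaOH) at equivalence = 0.001326/0.2090 = 0.006346 L.
At equivalence all the acid is converted to HCOO-; total volume = 0.01622 + 0.006346 = 0.02257 L, so [HCOO-] = 0.001326/0.02257 = 0.05877 M.
Kb = Kw/Ka = 1.0e-14 / 1.8 x 10^-4 = 5.56e-11.
[OH^-] = sqrt(Kb x [HCOO-]) = sqrt(5.56e-11 x 0.05877) = 1.81e-6 M.
pOH = 5.74, so pH = 14.00 - 5.74 = 8.26.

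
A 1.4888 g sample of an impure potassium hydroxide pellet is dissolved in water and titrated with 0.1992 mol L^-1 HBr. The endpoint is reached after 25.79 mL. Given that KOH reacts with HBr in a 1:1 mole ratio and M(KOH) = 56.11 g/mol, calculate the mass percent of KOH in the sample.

n(HBr) = 0.1992 x 0.02579 = 0.005137 mol.
n(KOH) = 0.005137 / 1 = 0.005137 mol.
mass of KOH = 0.005137 x 56.11 = 0.2883 g.
% purity = 0.2883 / 1.4888 x 100 = 19.4%.

19.4%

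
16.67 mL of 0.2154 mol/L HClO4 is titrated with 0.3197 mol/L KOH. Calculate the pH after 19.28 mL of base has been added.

12.85

n(acid) = 0.2154 x 0.01667 = 0.003591 mol; n(KOH) added = 0.3197 x 0.01928 = 0.006164 mol.
Base is in excess by 0.006164 - 0.003591 = 0.002573 mol in a total volume of 0.03595 L.
[OH^-] = 0.002573/0.03595 = 0.07157 M, so pOH = 1.15 and pH = 14.00 - 1.15 = 12.85.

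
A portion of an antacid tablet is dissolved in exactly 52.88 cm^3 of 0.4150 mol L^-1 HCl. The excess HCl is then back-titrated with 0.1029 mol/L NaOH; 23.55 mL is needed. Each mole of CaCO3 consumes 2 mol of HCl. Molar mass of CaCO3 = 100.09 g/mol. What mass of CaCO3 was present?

Total n(HCl) added = 0.4150 x 0.05288 = 0.02195 mol.
n(NaOH) used = 0.1029 x 0.02355 = 0.002423 mol, which equals the excess n(HCl).
So n(HCl) consumed by the sample = 0.02195 - 0.002423 = 0.01952 mol.
n(CaCO3) = 0.01952 / 2 = 0.009761 mol.
mass = 0.009761 mol x 100.09 g/mol = 0.977 g.

0.977 g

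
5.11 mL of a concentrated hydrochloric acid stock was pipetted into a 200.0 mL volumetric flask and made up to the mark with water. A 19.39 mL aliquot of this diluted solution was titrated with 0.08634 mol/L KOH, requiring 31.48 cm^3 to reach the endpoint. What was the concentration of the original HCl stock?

5.49 M

n(KOH) = 0.08634 x 0.03148 = 0.002718 mol.
n(HCl) in the aliquot = 0.002718 mol.
[diluted HCl] = 0.002718 / 0.01939 = 0.1402 M.
Dilution factor = 200.0/5.110 = 39.14, so [stock] = 0.1402 x 39.14 = 5.49 M.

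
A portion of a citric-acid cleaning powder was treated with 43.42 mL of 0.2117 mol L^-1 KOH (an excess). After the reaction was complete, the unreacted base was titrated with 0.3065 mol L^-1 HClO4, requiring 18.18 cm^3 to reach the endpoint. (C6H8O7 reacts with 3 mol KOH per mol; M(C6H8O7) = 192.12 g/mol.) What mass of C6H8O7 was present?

Total n(KOH) added = 0.2117 x 0.04342 = 0.009192 mol.
n(HClO4) used = 0.3065 x 0.01818 = 0.005572 mol, which equals the excess n(KOH).
So n(KOH) consumed by the sample = 0.009192 - 0.005572 = 0.003620 mol.
n(C6H8O7) = 0.003620 / 3 = 0.001207 mol.
mass = 0.001207 mol x 192.12 g/mol = 0.232 g.

0.232 g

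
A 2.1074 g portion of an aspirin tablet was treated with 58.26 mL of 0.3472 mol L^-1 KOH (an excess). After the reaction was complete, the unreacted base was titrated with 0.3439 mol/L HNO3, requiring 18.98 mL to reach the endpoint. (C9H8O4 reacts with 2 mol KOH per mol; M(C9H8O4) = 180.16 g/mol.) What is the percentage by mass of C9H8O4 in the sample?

58.6%

Total n(KOH) added = 0.3472 x 0.05826 = 0.02023 mol.
n(HNO3) used = 0.3439 x 0.01898 = 0.006527 mol, which equals the excess n(KOH).
So n(KOH) consumed by the sample = 0.02023 - 0.006527 = 0.01370 mol.
n(C9H8O4) = 0.01370 / 2 = 0.006850 mol.
mass C9H8O4 = 0.006850 x 180.16 = 1.234 g, so %C9H8O4 = 1.234/2.1074 x 100 = 58.6%.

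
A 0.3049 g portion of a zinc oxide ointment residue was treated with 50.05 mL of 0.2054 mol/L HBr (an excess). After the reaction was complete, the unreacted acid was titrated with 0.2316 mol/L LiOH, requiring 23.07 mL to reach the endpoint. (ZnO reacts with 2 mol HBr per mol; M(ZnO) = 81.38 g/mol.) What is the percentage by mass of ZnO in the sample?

65.9%

Total n(HBr) added = 0.2054 x 0.05005 = 0.01028 mol.
n(LiOH) used = 0.2316 x 0.02307 = 0.005343 mol, which equals the excess n(HBr).
So n(HBr) consumed by the sample = 0.01028 - 0.005343 = 0.004937 mol.
n(ZnO) = 0.004937 / 2 = 0.002469 mol.
mass ZnO = 0.002469 x 81.38 = 0.2009 g, so %ZnO = 0.2009/0.3049 x 100 = 65.9%.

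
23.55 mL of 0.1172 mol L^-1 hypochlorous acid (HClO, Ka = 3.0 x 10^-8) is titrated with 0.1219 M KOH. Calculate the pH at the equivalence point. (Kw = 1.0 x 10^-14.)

n(HClO) = 0.1172 x 0.02355 = 0.002760 mol; V(KOH) at equivalence = 0.002760/0.1219 = 0.02264 L.
At equivalence all the acid is converted to ClO-; total volume = 0.02355 + 0.02264 = 0.04619 L, so [ClO-] = 0.002760/0.04619 = 0.05975 M.
Kb = Kw/Ka = 1.0e-14 / 3.0 x 10^-8 = 3.33e-7.
[OH^-] = sqrt(Kb x [ClO-]) = sqrt(3.33e-7 x 0.05975) = 0.000141 M.
pOH = 3.85, so pH = 14.00 - 3.85 = 10.15.

10.15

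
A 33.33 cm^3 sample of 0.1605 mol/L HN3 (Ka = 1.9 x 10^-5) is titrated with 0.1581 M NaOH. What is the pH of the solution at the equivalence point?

n(HN3) = 0.1605 x 0.03333 = 0.005349 mol; V(NaOH) at equivalence = 0.005349/0.1581 = 0.03384 L.
At equivalence all the acid is converted to N3-; total volume = 0.03333 + 0.03384 = 0.06717 L, so [N3-] = 0.005349/0.06717 = 0.07965 M.
Kb = Kw/Ka = 1.0e-14 / 1.9 x 10^-5 = 5.26e-10.
[OH^-] = sqrt(Kb x [N3-]) = sqrt(5.26e-10 x 0.07965) = 6.47e-6 M.
pOH = 5.19, so pH = 14.00 - 5.19 = 8.81.

8.81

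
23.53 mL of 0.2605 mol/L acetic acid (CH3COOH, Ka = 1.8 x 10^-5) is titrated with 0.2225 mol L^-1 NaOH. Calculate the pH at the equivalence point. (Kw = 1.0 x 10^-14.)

8.91

n(CH3COOH) = 0.2605 x 0.02353 = 0.006130 mol; V(NaOH) at equivalence = 0.006130/0.2225 = 0.02755 L.
At equivalence all the acid is converted to CH3COO-; total volume = 0.02353 + 0.02755 = 0.05108 L, so [CH3COO-] = 0.006130/0.05108 = 0.1200 M.
Kb = Kw/Ka = 1.0e-14 / 1.8 x 10^-5 = 5.56e-10.
[OH^-] = sqrt(Kb x [CH3COO-]) = sqrt(5.56e-10 x 0.1200) = 8.17e-6 M.
pOH = 5.09, so pH = 14.00 - 5.09 = 8.91.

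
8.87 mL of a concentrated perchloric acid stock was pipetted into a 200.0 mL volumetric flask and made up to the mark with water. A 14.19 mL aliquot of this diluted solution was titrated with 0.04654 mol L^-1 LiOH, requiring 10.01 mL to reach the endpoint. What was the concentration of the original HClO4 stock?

0.740 M

n(LiOH) = 0.04654 x 0.01001 = 0.0004659 mol.
n(HClO4) in the aliquot = 0.0004659 mol.
[diluted HClO4] = 0.0004659 / 0.01419 = 0.03283 M.
Dilution factor = 200.0/8.870 = 22.55, so [stock] = 0.03283 x 22.55 = 0.740 M.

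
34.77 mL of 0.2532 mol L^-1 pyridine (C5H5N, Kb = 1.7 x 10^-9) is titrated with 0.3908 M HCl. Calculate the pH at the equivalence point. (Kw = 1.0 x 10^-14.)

3.02

n(C5H5N) = 0.2532 x 0.03477 = 0.008804 mol; V(HCl) at equivalence = 0.008804/0.3908 = 0.02253 L.
At equivalence the base is fully converted to C5H5NH+; total volume = 0.05730 L, so [C5H5NH+] = 0.008804/0.05730 = 0.1536 M.
Ka(C5H5NH+) = Kw/Kb = 1.0e-14 / 1.7 x 10^-9 = 5.88e-6.
[H^+] = sqrt(Ka x [C5H5NH+]) = sqrt(5.88e-6 x 0.1536) = 0.000951 M.
pH = -log(0.000951) = 3.02.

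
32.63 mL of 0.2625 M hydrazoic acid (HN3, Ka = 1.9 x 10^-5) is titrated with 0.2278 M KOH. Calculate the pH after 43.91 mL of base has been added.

n(acid) = 0.2625 x 0.03263 = 0.008565 mol; n(KOH) added = 0.2278 x 0.04391 = 0.01000 mol.
Base is in excess by 0.01000 - 0.008565 = 0.001437 mol in a total volume of 0.07654 L.
[OH^-] = 0.001437/0.07654 = 0.01878 M, so pOH = 1.73 and pH = 14.00 - 1.73 = 12.27.

12.27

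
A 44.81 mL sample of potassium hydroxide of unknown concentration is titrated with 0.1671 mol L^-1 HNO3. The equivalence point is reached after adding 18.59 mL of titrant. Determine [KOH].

n(HNO3) delivered = 0.1671 x 0.01859 = 0.003106 mol.
For a 1:1 reaction, n(KOH) = 0.003106 mol.
[KOH] = 0.003106 mol / 0.04481 L = 0.0693 M.

0.0693 M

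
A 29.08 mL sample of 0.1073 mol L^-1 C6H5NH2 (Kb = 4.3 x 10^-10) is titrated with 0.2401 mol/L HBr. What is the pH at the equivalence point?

2.88

n(C6H5NH2) = 0.1073 x 0.02908 = 0.003120 mol; V(HBr) at equivalence = 0.003120/0.2401 = 0.01300 L.
At equivalence the base is fully converted to C6H5NH3+; total volume = 0.04208 L, so [C6H5NH3+] = 0.003120/0.04208 = 0.07416 M.
Ka(C6H5NH3+) = Kw/Kb = 1.0e-14 / 4.3 x 10^-10 = 2.33e-5.
[H^+] = sqrt(Ka x [C6H5NH3+]) = sqrt(2.33e-5 x 0.07416) = 0.00131 M.
pH = -log(0.00131) = 2.88.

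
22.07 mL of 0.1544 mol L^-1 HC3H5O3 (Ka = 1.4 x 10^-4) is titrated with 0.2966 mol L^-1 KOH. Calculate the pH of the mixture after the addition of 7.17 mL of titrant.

Initial n(HC3H5O3) = 0.1544 x 0.02207 = 0.003408 mol.
n(KOH) added = 0.2966 x 0.007170 = 0.002127 mol, converting that many moles of HC3H5O3 to C3H5O3-.
Remaining n(HC3H5O3) = 0.001281 mol; n(C3H5O3-) = 0.002127 mol.
By Henderson-Hasselbalch, pH = pKa + log([A^-]/[HA]) = 3.85 + log(0.002127/0.001281) = 3.85 + (+0.22) = 4.07.

4.07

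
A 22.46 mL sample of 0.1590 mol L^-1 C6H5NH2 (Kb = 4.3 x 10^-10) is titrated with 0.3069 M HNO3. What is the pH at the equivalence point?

n(C6H5NH2) = 0.1590 x 0.02246 = 0.003571 mol; V(HNO3) at equivalence = 0.003571/0.3069 = 0.01164 L.
At equivalence the base is fully converted to C6H5NH3+; total volume = 0.03410 L, so [C6H5NH3+] = 0.003571/0.03410 = 0.1047 M.
Ka(C6H5NH3+) = Kw/Kb = 1.0e-14 / 4.3 x 10^-10 = 2.33e-5.
[H^+] = sqrt(Ka x [C6H5NH3+]) = sqrt(2.33e-5 x 0.1047) = 0.00156 M.
pH = -log(0.00156) = 2.81.

2.81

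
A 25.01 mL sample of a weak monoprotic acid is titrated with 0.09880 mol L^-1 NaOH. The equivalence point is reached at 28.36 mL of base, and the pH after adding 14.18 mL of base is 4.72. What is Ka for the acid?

14.18 mL is half of the equivalence volume, so this is the half-equivalence point where [HA] = [A^-].
At half-equivalence pH = pKa, so pKa = 4.72.
Ka = 10^(-4.72) = 1.9 x 10^-5.

1.9 x 10^-5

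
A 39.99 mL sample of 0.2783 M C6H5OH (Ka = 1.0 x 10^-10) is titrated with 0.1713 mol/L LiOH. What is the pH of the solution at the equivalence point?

11.51

n(C6H5OH) = 0.2783 x 0.03999 = 0.01113 mol; V(LiOH) at equivalence = 0.01113/0.1713 = 0.06497 L.
At equivalence all the acid is converted to C6H5O-; total volume = 0.03999 + 0.06497 = 0.1050 L, so [C6H5O-] = 0.01113/0.1050 = 0.1060 M.
Kb = Kw/Ka = 1.0e-14 / 1.0 x 10^-10 = 0.000100.
[OH^-] = sqrt(Kb x [C6H5O-]) = sqrt(0.000100 x 0.1060) = 0.00326 M.
pOH = 2.49, so pH = 14.00 - 2.49 = 11.51.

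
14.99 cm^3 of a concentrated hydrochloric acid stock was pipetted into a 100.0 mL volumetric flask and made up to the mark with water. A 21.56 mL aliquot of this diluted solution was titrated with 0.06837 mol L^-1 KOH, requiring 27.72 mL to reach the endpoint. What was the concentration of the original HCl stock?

0.586 M

n(KOH) = 0.06837 x 0.02772 = 0.001895 mol.
n(HCl) in the aliquot = 0.001895 mol.
[diluted HCl] = 0.001895 / 0.02156 = 0.08790 M.
Dilution factor = 100.0/14.99 = 6.671, so [stock] = 0.08790 x 6.671 = 0.586 M.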